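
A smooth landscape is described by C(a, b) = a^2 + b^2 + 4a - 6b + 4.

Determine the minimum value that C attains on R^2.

C(a,b) separates as P(a) + Q(b) + 4, so its minimum is min P + min Q + 4.
P'(a) = 2a + 4 vanishes at a ∈ {-2}; Q'(b) = 2b - 6 vanishes at b ∈ {3}.
Local minima of P (where P''>0): P(-2)=-4. Local minima of Q: Q(3)=-9.
So the global minimum of C is P(-2) + Q(3) + 4 = -4 − 9 + 4 = -9, attained at (-2, 3).

-9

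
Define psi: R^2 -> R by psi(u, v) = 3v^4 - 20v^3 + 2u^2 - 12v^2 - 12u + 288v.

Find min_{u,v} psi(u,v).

psi(u,v) separates as P(u) + Q(v), so its minimum is min P + min Q.
P'(u) = 4u - 12 vanishes at u ∈ {3}; Q'(v) = 12(v - 4)(v - 3)(v + 2) vanishes at v ∈ {-2, 3, 4}.
Local minima of P (where P''>0): P(3)=-18. Local minima of Q: Q(-2)=-416, Q(4)=448.
So the global minimum of psi is P(3) + Q(-2) = -18 − 416 = -434, attained at (3, -2).

-434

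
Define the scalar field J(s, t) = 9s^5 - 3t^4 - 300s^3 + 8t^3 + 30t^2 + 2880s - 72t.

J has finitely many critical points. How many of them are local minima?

J separates as a function of s plus a function of t, so ∇J=0 decouples.
∂J/∂s = 45(s - 4)(s - 2)(s + 2)(s + 4) = 0 at s ∈ {-4, -2, 2, 4}; ∂J/∂t = -12(t - 3)(t - 1)(t + 2) = 0 at t ∈ {-2, 1, 3}.
The Hessian is diagonal: diag(J_ss, J_tt). Second derivatives: J_ss(-4)=-4320, J_ss(-2)=2160, J_ss(2)=-2160, J_ss(4)=4320; J_tt(-2)=-180, J_tt(1)=72, J_tt(3)=-120.
Local minima occur where both diagonal entries positive: (-2, 1), (4, 1). Count: 2.

2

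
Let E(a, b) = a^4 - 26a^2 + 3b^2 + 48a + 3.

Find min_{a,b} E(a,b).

-349

E(a,b) separates as P(a) + Q(b) + 3, so its minimum is min P + min Q + 3.
P'(a) = 4(a - 3)(a - 1)(a + 4) vanishes at a ∈ {-4, 1, 3}; Q'(b) = 6b vanishes at b ∈ {0}.
Local minima of P (where P''>0): P(-4)=-352, P(3)=-9. Local minima of Q: Q(0)=0.
So the global minimum of E is P(-4) + Q(0) + 3 = -352 + 0 + 3 = -349, attained at (-4, 0).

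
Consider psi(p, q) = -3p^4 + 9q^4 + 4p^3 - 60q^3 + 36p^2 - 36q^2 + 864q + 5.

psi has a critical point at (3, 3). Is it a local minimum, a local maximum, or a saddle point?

The mixed partial ∂²psi/∂p∂q is 0, so the Hessian at any point is diag(psi_pp, psi_qq) = diag(12(-3p^2 + 2p + 6), 36(3q^2 - 10q - 2)).
At (3, 3): H = diag(-180, -180).
Both eigenvalues are negative, so H is negative definite: a local maximum.

local maximum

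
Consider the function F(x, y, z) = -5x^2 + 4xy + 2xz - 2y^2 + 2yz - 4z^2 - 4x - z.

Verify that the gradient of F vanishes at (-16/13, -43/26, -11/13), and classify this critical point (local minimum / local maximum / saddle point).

local maximum

∇F = (-10x + 4y + 2z - 4, 4x - 4y + 2z, 2x + 2y - 8z - 1); substituting (-16/13, -43/26, -11/13) gives ∇F = (0, 0, 0), so (-16/13, -43/26, -11/13) is indeed a critical point.
The Hessian is constant: H = [[-10, 4, 2], [4, -4, 2], [2, 2, -8]].
Leading principal minors: Δ₁ = -10, Δ₂ = 24, Δ₃ = -104.
The minors alternate sign starting negative (−, +, −), so H is negative definite: a local maximum.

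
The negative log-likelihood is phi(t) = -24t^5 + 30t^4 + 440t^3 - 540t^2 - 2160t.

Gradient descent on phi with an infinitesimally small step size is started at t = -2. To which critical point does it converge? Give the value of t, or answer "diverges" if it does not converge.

phi'(t) = -120(t - 3)(t - 2)(t + 1)(t + 3), so phi'(-2) = 2400.
Gradient descent moves in the -phi' direction, i.e. t is decreasing.
The nearest critical point in that direction is t = -3, where phi'' = 7200 > 0 (a local minimum). The iterate converges there.

-3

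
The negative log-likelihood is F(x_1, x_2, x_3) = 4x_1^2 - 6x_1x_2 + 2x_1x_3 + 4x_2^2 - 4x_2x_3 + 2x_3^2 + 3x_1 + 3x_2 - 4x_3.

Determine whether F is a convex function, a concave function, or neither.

convex

F is quadratic, so its Hessian is the constant matrix H = [[8, -6, 2], [-6, 8, -4], [2, -4, 4]].
Leading principal minors: 8, 28, 48.
All positive ⇒ H ≻ 0 ⇒ convex.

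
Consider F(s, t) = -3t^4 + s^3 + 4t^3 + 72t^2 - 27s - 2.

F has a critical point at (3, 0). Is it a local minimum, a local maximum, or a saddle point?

local minimum

The mixed partial ∂²F/∂s∂t is 0, so the Hessian at any point is diag(F_ss, F_tt) = diag(6s, 12(-3t^2 + 2t + 12)).
At (3, 0): H = diag(18, 144).
Both eigenvalues are positive, so H is positive definite: a local minimum.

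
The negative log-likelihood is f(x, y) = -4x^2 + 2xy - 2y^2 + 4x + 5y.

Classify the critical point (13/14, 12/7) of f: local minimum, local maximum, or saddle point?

local maximum

The Hessian of f is constant: H = [[-8, 2], [2, -4]].
det(H) = (-8)·(-4) − 2² = 28.
det(H) > 0 and tr(H) = -12 < 0, so H is negative definite and the point is a local maximum.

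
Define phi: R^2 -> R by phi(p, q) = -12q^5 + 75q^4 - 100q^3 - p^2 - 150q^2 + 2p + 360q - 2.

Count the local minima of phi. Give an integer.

phi separates as a function of p plus a function of q, so ∇phi=0 decouples.
∂phi/∂p = -2(p - 1) = 0 at p ∈ {1}; ∂phi/∂q = -60(q - 3)(q - 2)(q - 1)(q + 1) = 0 at q ∈ {-1, 1, 2, 3}.
The Hessian is diagonal: diag(phi_pp, phi_qq). Second derivatives: phi_pp(1)=-2; phi_qq(-1)=1440, phi_qq(1)=-240, phi_qq(2)=180, phi_qq(3)=-480.
Local minima occur where both diagonal entries positive: none. Count: 0.

0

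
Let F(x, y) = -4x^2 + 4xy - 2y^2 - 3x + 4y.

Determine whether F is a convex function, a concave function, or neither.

F is quadratic, so its Hessian is the constant matrix H = [[-8, 4], [4, -4]].
det(H) = 16, tr(H) = -12.
det(H) > 0 and tr(H) < 0, so H is negative definite everywhere: concave.

concave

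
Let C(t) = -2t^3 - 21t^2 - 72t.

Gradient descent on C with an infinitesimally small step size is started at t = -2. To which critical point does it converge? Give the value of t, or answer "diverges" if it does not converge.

diverges

C'(t) = -6(t + 3)(t + 4), so C'(-2) = -12.
Gradient descent moves in the -C' direction, i.e. t is increasing.
There is no critical point above t=-2, and C' keeps the same sign, so the iterate runs off to +∞.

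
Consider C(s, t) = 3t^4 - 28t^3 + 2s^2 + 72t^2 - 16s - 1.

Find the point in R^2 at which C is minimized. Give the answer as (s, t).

C(s,t) separates as P(s) + Q(t) − 1, so its minimum is min P + min Q − 1.
P'(s) = 4s - 16 vanishes at s ∈ {4}; Q'(t) = 12t(t - 4)(t - 3) vanishes at t ∈ {0, 3, 4}.
Local minima of P (where P''>0): P(4)=-32. Local minima of Q: Q(0)=0, Q(4)=128.
So the global minimum of C is P(4) + Q(0) − 1 = -32 + 0 − 1 = -33, attained at (4, 0).

(4, 0)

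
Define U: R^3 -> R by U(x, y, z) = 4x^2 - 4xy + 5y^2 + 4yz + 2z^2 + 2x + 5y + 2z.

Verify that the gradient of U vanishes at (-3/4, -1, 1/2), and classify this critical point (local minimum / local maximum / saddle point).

local minimum

∇U = (8x - 4y + 2, -4x + 10y + 4z + 5, 4y + 4z + 2); substituting (-3/4, -1, 1/2) gives ∇U = (0, 0, 0), so (-3/4, -1, 1/2) is indeed a critical point.
The Hessian is constant: H = [[8, -4, 0], [-4, 10, 4], [0, 4, 4]].
Leading principal minors: Δ₁ = 8, Δ₂ = 64, Δ₃ = 128.
All leading minors are positive, so H is positive definite: a local minimum.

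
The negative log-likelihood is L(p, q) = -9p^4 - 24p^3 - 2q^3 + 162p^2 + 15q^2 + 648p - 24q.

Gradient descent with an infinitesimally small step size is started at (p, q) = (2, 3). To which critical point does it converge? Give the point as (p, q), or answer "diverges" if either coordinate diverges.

(-2, 1)

L is separable, so gradient descent decouples: p follows -∂L/∂p, q follows -∂L/∂q.
∂L/∂p = -36(p - 3)(p + 2)(p + 3); at p=2 this is 720, so p decreases.
∂L/∂q = -6(q - 4)(q - 1); at q=3 this is 12, so q decreases.
p converges to its nearest critical value -2 (a local min of the p-part); q converges to 1. The iterate converges to (-2, 1).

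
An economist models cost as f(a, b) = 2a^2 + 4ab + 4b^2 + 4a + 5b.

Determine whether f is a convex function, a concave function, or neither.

f is quadratic, so its Hessian is the constant matrix H = [[4, 4], [4, 8]].
det(H) = 16, tr(H) = 12.
det(H) > 0 and tr(H) > 0, so H is positive definite everywhere: convex.

convex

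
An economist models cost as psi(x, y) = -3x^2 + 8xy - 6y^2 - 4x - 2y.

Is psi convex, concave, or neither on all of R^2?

concave

psi is quadratic, so its Hessian is the constant matrix H = [[-6, 8], [8, -12]].
det(H) = 8, tr(H) = -18.
det(H) > 0 and tr(H) < 0, so H is negative definite everywhere: concave.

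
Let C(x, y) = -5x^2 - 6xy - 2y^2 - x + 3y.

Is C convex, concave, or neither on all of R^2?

C is quadratic, so its Hessian is the constant matrix H = [[-10, -6], [-6, -4]].
det(H) = 4, tr(H) = -14.
det(H) > 0 and tr(H) < 0, so H is negative definite everywhere: concave.

concave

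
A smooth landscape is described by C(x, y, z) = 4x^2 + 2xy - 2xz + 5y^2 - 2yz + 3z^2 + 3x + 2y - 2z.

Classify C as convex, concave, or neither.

C is quadratic, so its Hessian is the constant matrix H = [[8, 2, -2], [2, 10, -2], [-2, -2, 6]].
Leading principal minors: 8, 76, 400.
All positive ⇒ H ≻ 0 ⇒ convex.

convex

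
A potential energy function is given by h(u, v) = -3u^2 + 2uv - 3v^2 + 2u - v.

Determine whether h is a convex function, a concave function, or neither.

concave

h is quadratic, so its Hessian is the constant matrix H = [[-6, 2], [2, -6]].
det(H) = 32, tr(H) = -12.
det(H) > 0 and tr(H) < 0, so H is negative definite everywhere: concave.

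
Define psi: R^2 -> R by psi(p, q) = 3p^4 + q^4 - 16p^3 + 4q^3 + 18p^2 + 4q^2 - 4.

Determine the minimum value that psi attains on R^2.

-31

psi(p,q) separates as A(p) + B(q) − 4, so its minimum is min A + min B − 4.
A'(p) = 12p(p - 3)(p - 1) vanishes at p ∈ {0, 1, 3}; B'(q) = 4q(q + 1)(q + 2) vanishes at q ∈ {-2, -1, 0}.
Local minima of A (where A''>0): A(0)=0, A(3)=-27. Local minima of B: B(-2)=0, B(0)=0.
So the global minimum of psi is A(3) + B(-2) − 4 = -27 + 0 − 4 = -31, attained at (3, -2).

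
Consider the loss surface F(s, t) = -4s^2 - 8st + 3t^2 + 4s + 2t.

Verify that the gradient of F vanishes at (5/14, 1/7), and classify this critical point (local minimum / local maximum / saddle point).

∇F = (-8s - 8t + 4, -8s + 6t + 2); substituting (5/14, 1/7) gives ∇F = (0, 0), so (5/14, 1/7) is indeed a critical point.
The Hessian of F is constant: H = [[-8, -8], [-8, 6]].
det(H) = (-8)·6 − (-8)² = -112.
Since det(H) < 0, H is indefinite and the critical point is a saddle point.

saddle point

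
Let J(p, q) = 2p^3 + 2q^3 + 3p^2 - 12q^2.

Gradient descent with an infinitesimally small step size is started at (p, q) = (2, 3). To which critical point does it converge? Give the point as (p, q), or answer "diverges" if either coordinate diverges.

J is separable, so gradient descent decouples: p follows -∂J/∂p, q follows -∂J/∂q.
∂J/∂p = 6p(p + 1); at p=2 this is 36, so p decreases.
∂J/∂q = 6q(q - 4); at q=3 this is -18, so q increases.
p converges to its nearest critical value 0 (a local min of the p-part); q converges to 4. The iterate converges to (0, 4).

(0, 4)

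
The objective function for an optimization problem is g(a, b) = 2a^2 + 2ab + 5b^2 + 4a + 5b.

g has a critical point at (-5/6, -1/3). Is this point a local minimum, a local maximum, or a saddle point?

The Hessian of g is constant: H = [[4, 2], [2, 10]].
det(H) = 4·10 − 2² = 36.
det(H) > 0 and tr(H) = 14 > 0, so H is positive definite and the point is a local minimum.

local minimum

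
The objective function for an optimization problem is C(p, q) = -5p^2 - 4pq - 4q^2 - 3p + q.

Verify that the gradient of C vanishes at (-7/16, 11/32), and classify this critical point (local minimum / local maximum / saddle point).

local maximum

∇C = (-10p - 4q - 3, -4p - 8q + 1); substituting (-7/16, 11/32) gives ∇C = (0, 0), so (-7/16, 11/32) is indeed a critical point.
The Hessian of C is constant: H = [[-10, -4], [-4, -8]].
det(H) = (-10)·(-8) − (-4)² = 64.
det(H) > 0 and tr(H) = -18 < 0, so H is negative definite and the point is a local maximum.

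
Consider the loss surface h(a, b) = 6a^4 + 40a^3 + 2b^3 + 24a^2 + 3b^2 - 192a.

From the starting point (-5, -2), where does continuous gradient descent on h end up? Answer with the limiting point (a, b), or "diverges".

diverges

h is separable, so gradient descent decouples: a follows -∂h/∂a, b follows -∂h/∂b.
∂h/∂a = 24(a - 1)(a + 2)(a + 4); at a=-5 this is -432, so a increases.
∂h/∂b = 6b(b + 1); at b=-2 this is 12, so b decreases.
The b-coordinate has no critical point in that direction and runs off to infinity.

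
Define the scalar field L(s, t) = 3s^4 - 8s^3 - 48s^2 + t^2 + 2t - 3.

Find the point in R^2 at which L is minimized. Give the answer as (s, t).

L(s,t) separates as P(s) + Q(t) − 3, so its minimum is min P + min Q − 3.
P'(s) = 12s(s - 4)(s + 2) vanishes at s ∈ {-2, 0, 4}; Q'(t) = 2(t + 1) vanishes at t ∈ {-1}.
Local minima of P (where P''>0): P(-2)=-80, P(4)=-512. Local minima of Q: Q(-1)=-1.
So the global minimum of L is P(4) + Q(-1) − 3 = -512 − 1 − 3 = -516, attained at (4, -1).

(4, -1)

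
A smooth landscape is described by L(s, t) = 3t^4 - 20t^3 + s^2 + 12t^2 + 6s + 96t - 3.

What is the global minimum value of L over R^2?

L(s,t) separates as P(s) + Q(t) − 3, so its minimum is min P + min Q − 3.
P'(s) = 2s + 6 vanishes at s ∈ {-3}; Q'(t) = 12(t - 4)(t - 2)(t + 1) vanishes at t ∈ {-1, 2, 4}.
Local minima of P (where P''>0): P(-3)=-9. Local minima of Q: Q(-1)=-61, Q(4)=64.
So the global minimum of L is P(-3) + Q(-1) − 3 = -9 − 61 − 3 = -73, attained at (-3, -1).

-73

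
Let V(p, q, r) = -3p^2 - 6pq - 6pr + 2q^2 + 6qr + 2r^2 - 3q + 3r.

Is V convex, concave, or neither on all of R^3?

neither

V is quadratic, so its Hessian is the constant matrix H = [[-6, -6, -6], [-6, 4, 6], [-6, 6, 4]].
Leading principal minors: -6, -60, 264.
Neither pattern holds ⇒ H is indefinite ⇒ neither convex nor concave.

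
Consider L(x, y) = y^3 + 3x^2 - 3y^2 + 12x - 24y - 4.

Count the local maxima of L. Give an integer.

0

L separates as a function of x plus a function of y, so ∇L=0 decouples.
∂L/∂x = 6(x + 2) = 0 at x ∈ {-2}; ∂L/∂y = 3(y - 4)(y + 2) = 0 at y ∈ {-2, 4}.
The Hessian is diagonal: diag(L_xx, L_yy). Second derivatives: L_xx(-2)=6; L_yy(-2)=-18, L_yy(4)=18.
Local maxima occur where both diagonal entries negative: none. Count: 0.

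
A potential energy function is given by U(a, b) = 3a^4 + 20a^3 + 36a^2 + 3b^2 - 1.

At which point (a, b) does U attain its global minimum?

U(a,b) separates as P(a) + Q(b) − 1, so its minimum is min P + min Q − 1.
P'(a) = 12a(a + 2)(a + 3) vanishes at a ∈ {-3, -2, 0}; Q'(b) = 6b vanishes at b ∈ {0}.
Local minima of P (where P''>0): P(-3)=27, P(0)=0. Local minima of Q: Q(0)=0.
So the global minimum of U is P(0) + Q(0) − 1 = 0 + 0 − 1 = -1, attained at (0, 0).

(0, 0)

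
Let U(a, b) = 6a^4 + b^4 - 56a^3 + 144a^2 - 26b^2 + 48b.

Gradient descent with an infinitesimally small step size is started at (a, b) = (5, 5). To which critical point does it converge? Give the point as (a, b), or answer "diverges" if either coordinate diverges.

(4, 3)

U is separable, so gradient descent decouples: a follows -∂U/∂a, b follows -∂U/∂b.
∂U/∂a = 24a(a - 4)(a - 3); at a=5 this is 240, so a decreases.
∂U/∂b = 4(b - 3)(b - 1)(b + 4); at b=5 this is 288, so b decreases.
a converges to its nearest critical value 4 (a local min of the a-part); b converges to 3. The iterate converges to (4, 3).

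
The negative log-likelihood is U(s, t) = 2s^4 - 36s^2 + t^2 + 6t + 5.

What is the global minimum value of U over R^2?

U(s,t) separates as P(s) + Q(t) + 5, so its minimum is min P + min Q + 5.
P'(s) = 8s(s - 3)(s + 3) vanishes at s ∈ {-3, 0, 3}; Q'(t) = 2(t + 3) vanishes at t ∈ {-3}.
Local minima of P (where P''>0): P(-3)=-162, P(3)=-162. Local minima of Q: Q(-3)=-9.
So the global minimum of U is P(-3) + Q(-3) + 5 = -162 − 9 + 5 = -166, attained at (-3, -3).

-166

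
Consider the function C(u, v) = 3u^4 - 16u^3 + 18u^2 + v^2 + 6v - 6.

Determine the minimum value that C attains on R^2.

-42

C(u,v) separates as P(u) + Q(v) − 6, so its minimum is min P + min Q − 6.
P'(u) = 12u(u - 3)(u - 1) vanishes at u ∈ {0, 1, 3}; Q'(v) = 2v + 6 vanishes at v ∈ {-3}.
Local minima of P (where P''>0): P(0)=0, P(3)=-27. Local minima of Q: Q(-3)=-9.
So the global minimum of C is P(3) + Q(-3) − 6 = -27 − 9 − 6 = -42, attained at (3, -3).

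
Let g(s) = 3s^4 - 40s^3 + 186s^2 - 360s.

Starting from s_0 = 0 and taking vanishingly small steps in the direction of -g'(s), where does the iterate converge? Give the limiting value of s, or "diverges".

g'(s) = 12(s - 5)(s - 3)(s - 2), so g'(0) = -360.
Gradient descent moves in the -g' direction, i.e. s is increasing.
The nearest critical point in that direction is s = 2, where g'' = 36 > 0 (a local minimum). The iterate converges there.

2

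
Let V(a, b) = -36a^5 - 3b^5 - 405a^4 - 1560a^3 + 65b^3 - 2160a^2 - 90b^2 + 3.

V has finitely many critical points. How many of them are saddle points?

V separates as a function of a plus a function of b, so ∇V=0 decouples.
∂V/∂a = -180a(a + 2)(a + 3)(a + 4) = 0 at a ∈ {-4, -3, -2, 0}; ∂V/∂b = -15b(b - 3)(b - 1)(b + 4) = 0 at b ∈ {-4, 0, 1, 3}.
The Hessian is diagonal: diag(V_aa, V_bb). Second derivatives: V_aa(-4)=1440, V_aa(-3)=-540, V_aa(-2)=720, V_aa(0)=-4320; V_bb(-4)=2100, V_bb(0)=-180, V_bb(1)=150, V_bb(3)=-630.
Saddle points occur where the two diagonal entries have opposite signs: (-4, 0), (-4, 3), (-3, -4), (-3, 1), (-2, 0), (-2, 3), (0, -4), (0, 1). Count: 8.

8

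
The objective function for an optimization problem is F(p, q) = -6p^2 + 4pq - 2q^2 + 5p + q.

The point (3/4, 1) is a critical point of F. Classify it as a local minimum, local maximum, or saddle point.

The Hessian of F is constant: H = [[-12, 4], [4, -4]].
det(H) = (-12)·(-4) − 4² = 32.
det(H) > 0 and tr(H) = -16 < 0, so H is negative definite and the point is a local maximum.

local maximum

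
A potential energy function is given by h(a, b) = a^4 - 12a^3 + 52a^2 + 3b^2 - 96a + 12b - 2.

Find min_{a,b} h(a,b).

h(a,b) separates as P(a) + Q(b) − 2, so its minimum is min P + min Q − 2.
P'(a) = 4(a - 4)(a - 3)(a - 2) vanishes at a ∈ {2, 3, 4}; Q'(b) = 6b + 12 vanishes at b ∈ {-2}.
Local minima of P (where P''>0): P(2)=-64, P(4)=-64. Local minima of Q: Q(-2)=-12.
So the global minimum of h is P(2) + Q(-2) − 2 = -64 − 12 − 2 = -78, attained at (2, -2).

-78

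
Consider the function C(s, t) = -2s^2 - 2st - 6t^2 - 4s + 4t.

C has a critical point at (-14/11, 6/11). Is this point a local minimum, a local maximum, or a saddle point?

local maximum

The Hessian of C is constant: H = [[-4, -2], [-2, -12]].
det(H) = (-4)·(-12) − (-2)² = 44.
det(H) > 0 and tr(H) = -16 < 0, so H is negative definite and the point is a local maximum.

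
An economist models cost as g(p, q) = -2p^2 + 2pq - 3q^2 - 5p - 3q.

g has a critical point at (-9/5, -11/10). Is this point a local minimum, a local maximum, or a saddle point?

The Hessian of g is constant: H = [[-4, 2], [2, -6]].
det(H) = (-4)·(-6) − 2² = 20.
det(H) > 0 and tr(H) = -10 < 0, so H is negative definite and the point is a local maximum.

local maximum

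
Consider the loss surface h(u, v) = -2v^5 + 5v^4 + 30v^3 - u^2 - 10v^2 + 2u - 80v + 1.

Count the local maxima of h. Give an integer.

2

h separates as a function of u plus a function of v, so ∇h=0 decouples.
∂h/∂u = -2(u - 1) = 0 at u ∈ {1}; ∂h/∂v = -10(v - 4)(v - 1)(v + 1)(v + 2) = 0 at v ∈ {-2, -1, 1, 4}.
The Hessian is diagonal: diag(h_uu, h_vv). Second derivatives: h_uu(1)=-2; h_vv(-2)=180, h_vv(-1)=-100, h_vv(1)=180, h_vv(4)=-900.
Local maxima occur where both diagonal entries negative: (1, -1), (1, 4). Count: 2.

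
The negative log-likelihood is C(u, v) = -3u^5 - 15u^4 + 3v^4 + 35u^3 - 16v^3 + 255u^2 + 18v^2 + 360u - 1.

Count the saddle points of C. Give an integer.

C separates as a function of u plus a function of v, so ∇C=0 decouples.
∂C/∂u = -15(u - 3)(u + 1)(u + 2)(u + 4) = 0 at u ∈ {-4, -2, -1, 3}; ∂C/∂v = 12v(v - 3)(v - 1) = 0 at v ∈ {0, 1, 3}.
The Hessian is diagonal: diag(C_uu, C_vv). Second derivatives: C_uu(-4)=630, C_uu(-2)=-150, C_uu(-1)=180, C_uu(3)=-2100; C_vv(0)=36, C_vv(1)=-24, C_vv(3)=72.
Saddle points occur where the two diagonal entries have opposite signs: (-4, 1), (-2, 0), (-2, 3), (-1, 1), (3, 0), (3, 3). Count: 6.

6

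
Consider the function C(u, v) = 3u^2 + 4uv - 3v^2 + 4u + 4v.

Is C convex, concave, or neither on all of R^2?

neither

C is quadratic, so its Hessian is the constant matrix H = [[6, 4], [4, -6]].
det(H) = -52, tr(H) = 0.
det(H) < 0, so H is indefinite: neither convex nor concave.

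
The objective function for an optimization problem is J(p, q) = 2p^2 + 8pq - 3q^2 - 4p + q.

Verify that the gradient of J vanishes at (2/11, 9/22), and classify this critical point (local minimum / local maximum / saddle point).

saddle point

∇J = (4p + 8q - 4, 8p - 6q + 1); substituting (2/11, 9/22) gives ∇J = (0, 0), so (2/11, 9/22) is indeed a critical point.
The Hessian of J is constant: H = [[4, 8], [8, -6]].
det(H) = 4·(-6) − 8² = -88.
Since det(H) < 0, H is indefinite and the critical point is a saddle point.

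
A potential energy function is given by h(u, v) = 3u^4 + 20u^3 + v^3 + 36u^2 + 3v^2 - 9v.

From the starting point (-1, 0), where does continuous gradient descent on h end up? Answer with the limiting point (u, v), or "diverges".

(0, 1)

h is separable, so gradient descent decouples: u follows -∂h/∂u, v follows -∂h/∂v.
∂h/∂u = 12u(u + 2)(u + 3); at u=-1 this is -24, so u increases.
∂h/∂v = 3(v - 1)(v + 3); at v=0 this is -9, so v increases.
u converges to its nearest critical value 0 (a local min of the u-part); v converges to 1. The iterate converges to (0, 1).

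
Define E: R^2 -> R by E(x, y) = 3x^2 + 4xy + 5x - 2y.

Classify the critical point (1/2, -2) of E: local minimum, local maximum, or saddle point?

The Hessian of E is constant: H = [[6, 4], [4, 0]].
det(H) = 6·0 − 4² = -16.
Since det(H) < 0, H is indefinite and the critical point is a saddle point.

saddle point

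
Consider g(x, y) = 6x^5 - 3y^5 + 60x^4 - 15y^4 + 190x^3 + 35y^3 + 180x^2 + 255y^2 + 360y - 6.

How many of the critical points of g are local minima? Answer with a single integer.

g separates as a function of x plus a function of y, so ∇g=0 decouples.
∂g/∂x = 30x(x + 1)(x + 3)(x + 4) = 0 at x ∈ {-4, -3, -1, 0}; ∂g/∂y = -15(y - 3)(y + 1)(y + 2)(y + 4) = 0 at y ∈ {-4, -2, -1, 3}.
The Hessian is diagonal: diag(g_xx, g_yy). Second derivatives: g_xx(-4)=-360, g_xx(-3)=180, g_xx(-1)=-180, g_xx(0)=360; g_yy(-4)=630, g_yy(-2)=-150, g_yy(-1)=180, g_yy(3)=-2100.
Local minima occur where both diagonal entries positive: (-3, -4), (-3, -1), (0, -4), (0, -1). Count: 4.

4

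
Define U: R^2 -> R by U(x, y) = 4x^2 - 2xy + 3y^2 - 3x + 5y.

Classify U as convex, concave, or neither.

convex

U is quadratic, so its Hessian is the constant matrix H = [[8, -2], [-2, 6]].
det(H) = 44, tr(H) = 14.
det(H) > 0 and tr(H) > 0, so H is positive definite everywhere: convex.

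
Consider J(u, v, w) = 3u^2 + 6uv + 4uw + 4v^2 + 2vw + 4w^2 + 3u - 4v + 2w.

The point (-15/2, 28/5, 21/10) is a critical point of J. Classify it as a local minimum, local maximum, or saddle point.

local minimum

The Hessian is constant: H = [[6, 6, 4], [6, 8, 2], [4, 2, 8]].
Leading principal minors: Δ₁ = 6, Δ₂ = 12, Δ₃ = 40.
All leading minors are positive, so H is positive definite: a local minimum.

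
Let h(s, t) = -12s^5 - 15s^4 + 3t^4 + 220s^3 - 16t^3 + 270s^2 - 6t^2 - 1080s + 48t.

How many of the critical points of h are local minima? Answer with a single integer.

4

h separates as a function of s plus a function of t, so ∇h=0 decouples.
∂h/∂s = -60(s - 3)(s - 1)(s + 2)(s + 3) = 0 at s ∈ {-3, -2, 1, 3}; ∂h/∂t = 12(t - 4)(t - 1)(t + 1) = 0 at t ∈ {-1, 1, 4}.
The Hessian is diagonal: diag(h_ss, h_tt). Second derivatives: h_ss(-3)=1440, h_ss(-2)=-900, h_ss(1)=1440, h_ss(3)=-3600; h_tt(-1)=120, h_tt(1)=-72, h_tt(4)=180.
Local minima occur where both diagonal entries positive: (-3, -1), (-3, 4), (1, -1), (1, 4). Count: 4.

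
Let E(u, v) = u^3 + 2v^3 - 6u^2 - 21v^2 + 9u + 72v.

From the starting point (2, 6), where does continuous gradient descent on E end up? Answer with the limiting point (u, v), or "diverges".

(3, 4)

E is separable, so gradient descent decouples: u follows -∂E/∂u, v follows -∂E/∂v.
∂E/∂u = 3(u - 3)(u - 1); at u=2 this is -3, so u increases.
∂E/∂v = 6(v - 4)(v - 3); at v=6 this is 36, so v decreases.
u converges to its nearest critical value 3 (a local min of the u-part); v converges to 4. The iterate converges to (3, 4).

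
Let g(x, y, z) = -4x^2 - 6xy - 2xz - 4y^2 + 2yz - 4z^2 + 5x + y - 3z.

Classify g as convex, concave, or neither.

g is quadratic, so its Hessian is the constant matrix H = [[-8, -6, -2], [-6, -8, 2], [-2, 2, -8]].
Leading principal minors: -8, 28, -112.
Signs alternate −, +, − ⇒ H ≺ 0 ⇒ concave.

concave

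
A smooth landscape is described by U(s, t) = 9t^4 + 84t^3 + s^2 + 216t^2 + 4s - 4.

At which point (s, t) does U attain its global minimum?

U(s,t) separates as P(s) + Q(t) − 4, so its minimum is min P + min Q − 4.
P'(s) = 2s + 4 vanishes at s ∈ {-2}; Q'(t) = 36t(t + 3)(t + 4) vanishes at t ∈ {-4, -3, 0}.
Local minima of P (where P''>0): P(-2)=-4. Local minima of Q: Q(-4)=384, Q(0)=0.
So the global minimum of U is P(-2) + Q(0) − 4 = -4 + 0 − 4 = -8, attained at (-2, 0).

(-2, 0)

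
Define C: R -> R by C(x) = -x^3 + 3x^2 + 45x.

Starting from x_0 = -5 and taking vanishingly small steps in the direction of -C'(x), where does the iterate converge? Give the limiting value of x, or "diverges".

-3

C'(x) = -3(x - 5)(x + 3), so C'(-5) = -60.
Gradient descent moves in the -C' direction, i.e. x is increasing.
The nearest critical point in that direction is x = -3, where C'' = 24 > 0 (a local minimum). The iterate converges there.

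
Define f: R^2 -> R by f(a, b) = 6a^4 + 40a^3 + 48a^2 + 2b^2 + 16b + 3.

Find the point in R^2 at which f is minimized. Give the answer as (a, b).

f(a,b) separates as P(a) + Q(b) + 3, so its minimum is min P + min Q + 3.
P'(a) = 24a(a + 1)(a + 4) vanishes at a ∈ {-4, -1, 0}; Q'(b) = 4b + 16 vanishes at b ∈ {-4}.
Local minima of P (where P''>0): P(-4)=-256, P(0)=0. Local minima of Q: Q(-4)=-32.
So the global minimum of f is P(-4) + Q(-4) + 3 = -256 − 32 + 3 = -285, attained at (-4, -4).

(-4, -4)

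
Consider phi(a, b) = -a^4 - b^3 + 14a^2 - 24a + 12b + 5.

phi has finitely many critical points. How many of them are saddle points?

phi separates as a function of a plus a function of b, so ∇phi=0 decouples.
∂phi/∂a = -4(a - 2)(a - 1)(a + 3) = 0 at a ∈ {-3, 1, 2}; ∂phi/∂b = -3(b - 2)(b + 2) = 0 at b ∈ {-2, 2}.
The Hessian is diagonal: diag(phi_aa, phi_bb). Second derivatives: phi_aa(-3)=-80, phi_aa(1)=16, phi_aa(2)=-20; phi_bb(-2)=12, phi_bb(2)=-12.
Saddle points occur where the two diagonal entries have opposite signs: (-3, -2), (1, 2), (2, -2). Count: 3.

3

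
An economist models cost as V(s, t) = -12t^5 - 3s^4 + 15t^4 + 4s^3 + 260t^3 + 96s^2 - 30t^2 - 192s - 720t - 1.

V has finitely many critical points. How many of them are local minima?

2

V separates as a function of s plus a function of t, so ∇V=0 decouples.
∂V/∂s = -12(s - 4)(s - 1)(s + 4) = 0 at s ∈ {-4, 1, 4}; ∂V/∂t = -60(t - 4)(t - 1)(t + 1)(t + 3) = 0 at t ∈ {-3, -1, 1, 4}.
The Hessian is diagonal: diag(V_ss, V_tt). Second derivatives: V_ss(-4)=-480, V_ss(1)=180, V_ss(4)=-288; V_tt(-3)=3360, V_tt(-1)=-1200, V_tt(1)=1440, V_tt(4)=-6300.
Local minima occur where both diagonal entries positive: (1, -3), (1, 1). Count: 2.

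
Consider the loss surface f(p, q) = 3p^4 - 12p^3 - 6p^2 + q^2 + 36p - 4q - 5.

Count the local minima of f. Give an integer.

2

f separates as a function of p plus a function of q, so ∇f=0 decouples.
∂f/∂p = 12(p - 3)(p - 1)(p + 1) = 0 at p ∈ {-1, 1, 3}; ∂f/∂q = 2(q - 2) = 0 at q ∈ {2}.
The Hessian is diagonal: diag(f_pp, f_qq). Second derivatives: f_pp(-1)=96, f_pp(1)=-48, f_pp(3)=96; f_qq(2)=2.
Local minima occur where both diagonal entries positive: (-1, 2), (3, 2). Count: 2.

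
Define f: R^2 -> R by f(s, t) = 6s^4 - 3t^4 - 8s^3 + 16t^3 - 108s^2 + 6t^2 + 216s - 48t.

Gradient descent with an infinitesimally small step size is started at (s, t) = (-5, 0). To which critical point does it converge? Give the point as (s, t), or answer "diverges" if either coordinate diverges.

f is separable, so gradient descent decouples: s follows -∂f/∂s, t follows -∂f/∂t.
∂f/∂s = 24(s - 3)(s - 1)(s + 3); at s=-5 this is -2304, so s increases.
∂f/∂t = -12(t - 4)(t - 1)(t + 1); at t=0 this is -48, so t increases.
s converges to its nearest critical value -3 (a local min of the s-part); t converges to 1. The iterate converges to (-3, 1).

(-3, 1)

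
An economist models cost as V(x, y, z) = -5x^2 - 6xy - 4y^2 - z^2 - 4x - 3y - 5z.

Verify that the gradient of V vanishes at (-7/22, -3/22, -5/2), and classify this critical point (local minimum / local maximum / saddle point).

∇V = (-10x - 6y - 4, -6x - 8y - 3, -2z - 5); substituting (-7/22, -3/22, -5/2) gives ∇V = (0, 0, 0), so (-7/22, -3/22, -5/2) is indeed a critical point.
The Hessian is constant: H = [[-10, -6, 0], [-6, -8, 0], [0, 0, -2]].
Leading principal minors: Δ₁ = -10, Δ₂ = 44, Δ₃ = -88.
The minors alternate sign starting negative (−, +, −), so H is negative definite: a local maximum.

local maximum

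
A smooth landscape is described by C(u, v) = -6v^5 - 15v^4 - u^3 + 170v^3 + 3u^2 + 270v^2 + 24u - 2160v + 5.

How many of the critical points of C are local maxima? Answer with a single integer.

2

C separates as a function of u plus a function of v, so ∇C=0 decouples.
∂C/∂u = -3(u - 4)(u + 2) = 0 at u ∈ {-2, 4}; ∂C/∂v = -30(v - 3)(v - 2)(v + 3)(v + 4) = 0 at v ∈ {-4, -3, 2, 3}.
The Hessian is diagonal: diag(C_uu, C_vv). Second derivatives: C_uu(-2)=18, C_uu(4)=-18; C_vv(-4)=1260, C_vv(-3)=-900, C_vv(2)=900, C_vv(3)=-1260.
Local maxima occur where both diagonal entries negative: (4, -3), (4, 3). Count: 2.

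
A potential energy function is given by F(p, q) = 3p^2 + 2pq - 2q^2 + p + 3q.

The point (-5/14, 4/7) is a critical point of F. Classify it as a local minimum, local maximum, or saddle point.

The Hessian of F is constant: H = [[6, 2], [2, -4]].
det(H) = 6·(-4) − 2² = -28.
Since det(H) < 0, H is indefinite and the critical point is a saddle point.

saddle point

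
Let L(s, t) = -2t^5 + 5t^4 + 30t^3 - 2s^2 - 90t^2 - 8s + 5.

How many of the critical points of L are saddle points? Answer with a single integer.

L separates as a function of s plus a function of t, so ∇L=0 decouples.
∂L/∂s = -4(s + 2) = 0 at s ∈ {-2}; ∂L/∂t = -10t(t - 3)(t - 2)(t + 3) = 0 at t ∈ {-3, 0, 2, 3}.
The Hessian is diagonal: diag(L_ss, L_tt). Second derivatives: L_ss(-2)=-4; L_tt(-3)=900, L_tt(0)=-180, L_tt(2)=100, L_tt(3)=-180.
Saddle points occur where the two diagonal entries have opposite signs: (-2, -3), (-2, 2). Count: 2.

2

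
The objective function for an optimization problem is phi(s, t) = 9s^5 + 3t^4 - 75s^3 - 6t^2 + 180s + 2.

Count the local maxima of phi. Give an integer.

2

phi separates as a function of s plus a function of t, so ∇phi=0 decouples.
∂phi/∂s = 45(s - 2)(s - 1)(s + 1)(s + 2) = 0 at s ∈ {-2, -1, 1, 2}; ∂phi/∂t = 12t(t - 1)(t + 1) = 0 at t ∈ {-1, 0, 1}.
The Hessian is diagonal: diag(phi_ss, phi_tt). Second derivatives: phi_ss(-2)=-540, phi_ss(-1)=270, phi_ss(1)=-270, phi_ss(2)=540; phi_tt(-1)=24, phi_tt(0)=-12, phi_tt(1)=24.
Local maxima occur where both diagonal entries negative: (-2, 0), (1, 0). Count: 2.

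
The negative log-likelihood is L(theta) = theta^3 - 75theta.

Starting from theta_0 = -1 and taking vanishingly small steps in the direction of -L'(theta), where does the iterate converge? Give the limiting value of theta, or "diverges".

L'(theta) = 3(theta - 5)(theta + 5), so L'(-1) = -72.
Gradient descent moves in the -L' direction, i.e. theta is increasing.
The nearest critical point in that direction is theta = 5, where L'' = 30 > 0 (a local minimum). The iterate converges there.

5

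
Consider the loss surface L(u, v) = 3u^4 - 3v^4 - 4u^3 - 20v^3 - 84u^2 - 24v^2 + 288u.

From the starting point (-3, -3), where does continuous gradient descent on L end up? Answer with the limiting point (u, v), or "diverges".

L is separable, so gradient descent decouples: u follows -∂L/∂u, v follows -∂L/∂v.
∂L/∂u = 12(u - 3)(u - 2)(u + 4); at u=-3 this is 360, so u decreases.
∂L/∂v = -12v(v + 1)(v + 4); at v=-3 this is -72, so v increases.
u converges to its nearest critical value -4 (a local min of the u-part); v converges to -1. The iterate converges to (-4, -1).

(-4, -1)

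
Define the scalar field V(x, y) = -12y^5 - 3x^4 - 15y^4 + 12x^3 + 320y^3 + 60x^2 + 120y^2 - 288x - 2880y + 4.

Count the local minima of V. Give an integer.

V separates as a function of x plus a function of y, so ∇V=0 decouples.
∂V/∂x = -12(x - 4)(x - 2)(x + 3) = 0 at x ∈ {-3, 2, 4}; ∂V/∂y = -60(y - 3)(y - 2)(y + 2)(y + 4) = 0 at y ∈ {-4, -2, 2, 3}.
The Hessian is diagonal: diag(V_xx, V_yy). Second derivatives: V_xx(-3)=-420, V_xx(2)=120, V_xx(4)=-168; V_yy(-4)=5040, V_yy(-2)=-2400, V_yy(2)=1440, V_yy(3)=-2100.
Local minima occur where both diagonal entries positive: (2, -4), (2, 2). Count: 2.

2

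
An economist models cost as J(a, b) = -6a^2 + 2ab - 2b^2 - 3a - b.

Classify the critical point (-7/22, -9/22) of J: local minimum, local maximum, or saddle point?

The Hessian of J is constant: H = [[-12, 2], [2, -4]].
det(H) = (-12)·(-4) − 2² = 44.
det(H) > 0 and tr(H) = -16 < 0, so H is negative definite and the point is a local maximum.

local maximum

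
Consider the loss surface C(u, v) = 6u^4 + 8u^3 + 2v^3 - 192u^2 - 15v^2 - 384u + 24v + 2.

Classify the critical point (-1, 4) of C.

The mixed partial ∂²C/∂u∂v is 0, so the Hessian at any point is diag(C_uu, C_vv) = diag(24(3u^2 + 2u - 16), 6(2v - 5)).
At (-1, 4): H = diag(-360, 18).
The eigenvalues have opposite signs, so H is indefinite: a saddle point.

saddle point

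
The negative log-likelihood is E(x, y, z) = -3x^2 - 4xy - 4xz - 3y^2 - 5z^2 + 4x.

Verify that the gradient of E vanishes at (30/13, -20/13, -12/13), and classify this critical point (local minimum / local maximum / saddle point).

∇E = (-6x - 4y - 4z + 4, -4x - 6y, -4x - 10z); substituting (30/13, -20/13, -12/13) gives ∇E = (0, 0, 0), so (30/13, -20/13, -12/13) is indeed a critical point.
The Hessian is constant: H = [[-6, -4, -4], [-4, -6, 0], [-4, 0, -10]].
Leading principal minors: Δ₁ = -6, Δ₂ = 20, Δ₃ = -104.
The minors alternate sign starting negative (−, +, −), so H is negative definite: a local maximum.

local maximum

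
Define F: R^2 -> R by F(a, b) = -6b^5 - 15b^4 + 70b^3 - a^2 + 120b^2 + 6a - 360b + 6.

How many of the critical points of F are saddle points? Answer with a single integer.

2

F separates as a function of a plus a function of b, so ∇F=0 decouples.
∂F/∂a = -2(a - 3) = 0 at a ∈ {3}; ∂F/∂b = -30(b - 2)(b - 1)(b + 2)(b + 3) = 0 at b ∈ {-3, -2, 1, 2}.
The Hessian is diagonal: diag(F_aa, F_bb). Second derivatives: F_aa(3)=-2; F_bb(-3)=600, F_bb(-2)=-360, F_bb(1)=360, F_bb(2)=-600.
Saddle points occur where the two diagonal entries have opposite signs: (3, -3), (3, 1). Count: 2.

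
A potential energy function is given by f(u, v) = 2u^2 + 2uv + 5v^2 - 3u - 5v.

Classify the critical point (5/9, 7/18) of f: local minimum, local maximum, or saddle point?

local minimum

The Hessian of f is constant: H = [[4, 2], [2, 10]].
det(H) = 4·10 − 2² = 36.
det(H) > 0 and tr(H) = 14 > 0, so H is positive definite and the point is a local minimum.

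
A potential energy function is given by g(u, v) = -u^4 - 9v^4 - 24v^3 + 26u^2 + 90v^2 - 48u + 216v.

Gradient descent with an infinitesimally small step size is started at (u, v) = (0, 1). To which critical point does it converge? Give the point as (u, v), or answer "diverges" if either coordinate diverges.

(1, -1)

g is separable, so gradient descent decouples: u follows -∂g/∂u, v follows -∂g/∂v.
∂g/∂u = -4(u - 3)(u - 1)(u + 4); at u=0 this is -48, so u increases.
∂g/∂v = -36(v - 2)(v + 1)(v + 3); at v=1 this is 288, so v decreases.
u converges to its nearest critical value 1 (a local min of the u-part); v converges to -1. The iterate converges to (1, -1).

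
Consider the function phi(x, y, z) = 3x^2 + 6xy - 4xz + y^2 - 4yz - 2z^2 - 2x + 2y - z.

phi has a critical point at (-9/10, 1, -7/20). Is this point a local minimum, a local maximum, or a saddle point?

saddle point

The Hessian is constant: H = [[6, 6, -4], [6, 2, -4], [-4, -4, -4]].
Leading principal minors: Δ₁ = 6, Δ₂ = -24, Δ₃ = 160.
The minors fit neither the all-positive nor the alternating-sign pattern, so H is indefinite: a saddle point.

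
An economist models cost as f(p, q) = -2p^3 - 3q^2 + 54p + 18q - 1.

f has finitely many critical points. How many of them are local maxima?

1

f separates as a function of p plus a function of q, so ∇f=0 decouples.
∂f/∂p = -6(p - 3)(p + 3) = 0 at p ∈ {-3, 3}; ∂f/∂q = -6(q - 3) = 0 at q ∈ {3}.
The Hessian is diagonal: diag(f_pp, f_qq). Second derivatives: f_pp(-3)=36, f_pp(3)=-36; f_qq(3)=-6.
Local maxima occur where both diagonal entries negative: (3, 3). Count: 1.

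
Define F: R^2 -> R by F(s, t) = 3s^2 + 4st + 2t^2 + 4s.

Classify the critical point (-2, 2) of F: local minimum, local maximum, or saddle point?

local minimum

The Hessian of F is constant: H = [[6, 4], [4, 4]].
det(H) = 6·4 − 4² = 8.
det(H) > 0 and tr(H) = 10 > 0, so H is positive definite and the point is a local minimum.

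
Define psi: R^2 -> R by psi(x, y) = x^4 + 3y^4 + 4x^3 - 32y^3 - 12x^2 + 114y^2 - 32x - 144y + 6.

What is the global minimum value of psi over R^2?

psi(x,y) separates as P(x) + Q(y) + 6, so its minimum is min P + min Q + 6.
P'(x) = 4(x - 2)(x + 1)(x + 4) vanishes at x ∈ {-4, -1, 2}; Q'(y) = 12(y - 4)(y - 3)(y - 1) vanishes at y ∈ {1, 3, 4}.
Local minima of P (where P''>0): P(-4)=-64, P(2)=-64. Local minima of Q: Q(1)=-59, Q(4)=-32.
So the global minimum of psi is P(-4) + Q(1) + 6 = -64 − 59 + 6 = -117, attained at (-4, 1).

-117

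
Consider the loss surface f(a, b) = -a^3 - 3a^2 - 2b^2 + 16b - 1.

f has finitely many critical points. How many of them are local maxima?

1

f separates as a function of a plus a function of b, so ∇f=0 decouples.
∂f/∂a = -3a(a + 2) = 0 at a ∈ {-2, 0}; ∂f/∂b = -4(b - 4) = 0 at b ∈ {4}.
The Hessian is diagonal: diag(f_aa, f_bb). Second derivatives: f_aa(-2)=6, f_aa(0)=-6; f_bb(4)=-4.
Local maxima occur where both diagonal entries negative: (0, 4). Count: 1.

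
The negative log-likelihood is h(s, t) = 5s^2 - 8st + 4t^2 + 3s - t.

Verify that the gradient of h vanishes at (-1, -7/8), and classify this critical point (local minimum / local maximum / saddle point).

local minimum

∇h = (10s - 8t + 3, -8s + 8t - 1); substituting (-1, -7/8) gives ∇h = (0, 0), so (-1, -7/8) is indeed a critical point.
The Hessian of h is constant: H = [[10, -8], [-8, 8]].
det(H) = 10·8 − (-8)² = 16.
det(H) > 0 and tr(H) = 18 > 0, so H is positive definite and the point is a local minimum.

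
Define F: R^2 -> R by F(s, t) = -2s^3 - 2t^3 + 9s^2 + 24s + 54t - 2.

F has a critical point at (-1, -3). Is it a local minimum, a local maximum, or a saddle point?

local minimum

The mixed partial ∂²F/∂s∂t is 0, so the Hessian at any point is diag(F_ss, F_tt) = diag(6(-2s + 3), -12t).
At (-1, -3): H = diag(30, 36).
Both eigenvalues are positive, so H is positive definite: a local minimum.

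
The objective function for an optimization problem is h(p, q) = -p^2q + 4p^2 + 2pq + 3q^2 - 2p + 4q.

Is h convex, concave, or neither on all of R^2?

neither

The term -p^2q is cubic, so the Hessian is not constant.
∂²h/∂p² = -2q + 8, which takes both signs as q varies (negative for sufficiently large q). A diagonal entry of the Hessian changing sign means the Hessian is neither positive- nor negative-semidefinite on all of R^2.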